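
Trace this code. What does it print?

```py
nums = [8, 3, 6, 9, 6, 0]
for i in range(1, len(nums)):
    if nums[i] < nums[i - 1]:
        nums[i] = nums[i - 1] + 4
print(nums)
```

i=1: 3<8, nums[1] = 8+4 = 12 → [8, 12, 6, 9, 6, 0]
i=2: 6<12, nums[2] = 12+4 = 16 → [8, 12, 16, 9, 6, 0]
i=3: 9<16, nums[3] = 16+4 = 20 → [8, 12, 16, 20, 6, 0]
i=4: 6<20, nums[4] = 20+4 = 24 → [8, 12, 16, 20, 24, 0]
i=5: 0<24, nums[5] = 24+4 = 28 → [8, 12, 16, 20, 24, 28]

[8, 12, 16, 20, 24, 28]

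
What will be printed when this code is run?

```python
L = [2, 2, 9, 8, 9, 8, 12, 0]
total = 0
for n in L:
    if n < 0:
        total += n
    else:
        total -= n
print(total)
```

n=2: not <0, total = 0-2 = -2
n=2: not <0, total = (-2)-2 = -4
n=9: not <0, total = (-4)-9 = -13
n=8: not <0, total = (-13)-8 = -21
n=9: not <0, total = (-21)-9 = -30
n=8: not <0, total = (-30)-8 = -38
n=12: not <0, total = (-38)-12 = -50
n=0: not <0, total = (-50)-0 = -50

-50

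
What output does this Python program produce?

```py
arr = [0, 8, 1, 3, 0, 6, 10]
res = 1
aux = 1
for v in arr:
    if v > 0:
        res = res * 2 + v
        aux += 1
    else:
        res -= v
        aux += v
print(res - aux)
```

v=0: not >0, res = 1-0 = 1; aux=1
v=8: >0, res = 1*2+8 = 10; aux=2
v=1: >0, res = 10*2+1 = 21; aux=3
v=3: >0, res = 21*2+3 = 45; aux=4
v=0: not >0, res = 45-0 = 45; aux=4
v=6: >0, res = 45*2+6 = 96; aux=5
v=10: >0, res = 96*2+10 = 202; aux=6
res-aux = 202-6 = 196

196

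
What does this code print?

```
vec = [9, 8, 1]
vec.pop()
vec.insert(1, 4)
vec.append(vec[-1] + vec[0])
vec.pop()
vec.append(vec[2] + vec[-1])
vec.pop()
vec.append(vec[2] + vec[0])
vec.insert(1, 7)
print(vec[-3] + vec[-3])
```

pop() removes 1 → [9, 8]
insert 4 at 1 → [9, 4, 8]
append vec[-1]+vec[0] = 8+9 = 17 → [9, 4, 8, 17]
pop() removes 17 → [9, 4, 8]
append vec[2]+vec[-1] = 8+8 = 16 → [9, 4, 8, 16]
pop() removes 16 → [9, 4, 8]
append vec[2]+vec[0] = 8+9 = 17 → [9, 4, 8, 17]
insert 7 at 1 → [9, 7, 4, 8, 17]
vec[-3]+vec[-3] = 4+4 = 8

8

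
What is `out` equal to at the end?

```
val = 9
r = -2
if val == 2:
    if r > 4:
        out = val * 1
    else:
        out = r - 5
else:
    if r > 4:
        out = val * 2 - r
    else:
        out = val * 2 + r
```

val=9, r=-2
val == 2 is False; r > 4 is False
→ out = val * 2 + r = 16

16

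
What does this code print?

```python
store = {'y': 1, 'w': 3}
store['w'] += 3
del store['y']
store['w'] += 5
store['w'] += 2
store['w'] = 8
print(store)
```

store['w'] = 3+3 = 6 → {'y': 1, 'w': 6}
del 'y' → {'w': 6}
store['w'] = 6+5 = 11 → {'w': 11}
store['w'] = 11+2 = 13 → {'w': 13}
store['w'] = 8 → {'w': 8}

{'w': 8}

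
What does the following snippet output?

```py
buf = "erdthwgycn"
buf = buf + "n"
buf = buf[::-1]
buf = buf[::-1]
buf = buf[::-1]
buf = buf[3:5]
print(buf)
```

yg

+ 'n' → 'erdthwgycnn'
reverse → 'nncygwhtdre'
reverse → 'erdthwgycnn'
reverse → 'nncygwhtdre'
slice [3:5] → 'yg'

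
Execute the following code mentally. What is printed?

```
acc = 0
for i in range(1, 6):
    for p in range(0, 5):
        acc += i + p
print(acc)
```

125

i=1,p=0: acc = 0+1 = 1
i=1,p=1: acc = 1+2 = 3
i=1,p=2: acc = 3+3 = 6
i=1,p=3: acc = 6+4 = 10
i=1,p=4: acc = 10+5 = 15
i=2,p=0: acc = 15+2 = 17
i=2,p=1: acc = 17+3 = 20
i=2,p=2: acc = 20+4 = 24
i=2,p=3: acc = 24+5 = 29
i=2,p=4: acc = 29+6 = 35
i=3,p=0: acc = 35+3 = 38
i=3,p=1: acc = 38+4 = 42
i=3,p=2: acc = 42+5 = 47
i=3,p=3: acc = 47+6 = 53
i=3,p=4: acc = 53+7 = 60
i=4,p=0: acc = 60+4 = 64
i=4,p=1: acc = 64+5 = 69
i=4,p=2: acc = 69+6 = 75
i=4,p=3: acc = 75+7 = 82
i=4,p=4: acc = 82+8 = 90
i=5,p=0: acc = 90+5 = 95
i=5,p=1: acc = 95+6 = 101
i=5,p=2: acc = 101+7 = 108
i=5,p=3: acc = 108+8 = 116
i=5,p=4: acc = 116+9 = 125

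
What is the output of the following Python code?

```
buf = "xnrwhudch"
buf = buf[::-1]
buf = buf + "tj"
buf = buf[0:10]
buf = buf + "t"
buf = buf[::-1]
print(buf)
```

reverse → 'hcduhwrnx'
+ 'tj' → 'hcduhwrnxtj'
slice [0:10] → 'hcduhwrnxt'
+ 't' → 'hcduhwrnxtt'
reverse → 'ttxnrwhudch'

ttxnrwhudch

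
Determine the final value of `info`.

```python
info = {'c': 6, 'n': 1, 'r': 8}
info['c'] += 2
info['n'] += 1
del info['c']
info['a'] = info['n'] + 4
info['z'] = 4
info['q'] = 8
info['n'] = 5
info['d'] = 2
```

info['c'] = 6+2 = 8 → {'c': 8, 'n': 1, 'r': 8}
info['n'] = 1+1 = 2 → {'c': 8, 'n': 2, 'r': 8}
del 'c' → {'n': 2, 'r': 8}
info['a'] = info['n']+4 = 6 → {'n': 2, 'r': 8, 'a': 6}
info['z'] = 4 → {'n': 2, 'r': 8, 'a': 6, 'z': 4}
info['q'] = 8 → {'n': 2, 'r': 8, 'a': 6, 'z': 4, 'q': 8}
info['n'] = 5 → {'n': 5, 'r': 8, 'a': 6, 'z': 4, 'q': 8}
info['d'] = 2 → {'n': 5, 'r': 8, 'a': 6, 'z': 4, 'q': 8, 'd': 2}

{'n': 5, 'r': 8, 'a': 6, 'z': 4, 'q': 8, 'd': 2}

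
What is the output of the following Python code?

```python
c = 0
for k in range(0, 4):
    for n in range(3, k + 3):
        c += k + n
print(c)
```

36

k=1,n=3: c = 0+4 = 4
k=2,n=3: c = 4+5 = 9
k=2,n=4: c = 9+6 = 15
k=3,n=3: c = 15+6 = 21
k=3,n=4: c = 21+7 = 28
k=3,n=5: c = 28+8 = 36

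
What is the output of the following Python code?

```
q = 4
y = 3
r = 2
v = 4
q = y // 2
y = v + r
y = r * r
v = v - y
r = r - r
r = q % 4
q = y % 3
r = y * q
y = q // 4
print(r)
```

4

q = 3//2 = 1
y = 4+2 = 6
y = 2*2 = 4
v = 4-4 = 0
r = 2-2 = 0
r = 1%4 = 1
q = 4%3 = 1
r = 4*1 = 4
y = 1//4 = 0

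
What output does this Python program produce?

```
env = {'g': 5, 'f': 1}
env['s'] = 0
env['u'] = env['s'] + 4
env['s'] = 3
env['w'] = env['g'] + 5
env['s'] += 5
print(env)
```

env['s'] = 0 → {'g': 5, 'f': 1, 's': 0}
env['u'] = env['s']+4 = 4 → {'g': 5, 'f': 1, 's': 0, 'u': 4}
env['s'] = 3 → {'g': 5, 'f': 1, 's': 3, 'u': 4}
env['w'] = env['g']+5 = 10 → {'g': 5, 'f': 1, 's': 3, 'u': 4, 'w': 10}
env['s'] = 3+5 = 8 → {'g': 5, 'f': 1, 's': 8, 'u': 4, 'w': 10}

{'g': 5, 'f': 1, 's': 8, 'u': 4, 'w': 10}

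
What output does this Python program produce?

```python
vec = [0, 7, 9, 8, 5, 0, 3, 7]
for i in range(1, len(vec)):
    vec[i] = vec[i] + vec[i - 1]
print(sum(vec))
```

i=1: vec[1] = 7+0 = 7 → [0, 7, 9, 8, 5, 0, 3, 7]
i=2: vec[2] = 9+7 = 16 → [0, 7, 16, 8, 5, 0, 3, 7]
i=3: vec[3] = 8+16 = 24 → [0, 7, 16, 24, 5, 0, 3, 7]
i=4: vec[4] = 5+24 = 29 → [0, 7, 16, 24, 29, 0, 3, 7]
i=5: vec[5] = 0+29 = 29 → [0, 7, 16, 24, 29, 29, 3, 7]
i=6: vec[6] = 3+29 = 32 → [0, 7, 16, 24, 29, 29, 32, 7]
i=7: vec[7] = 7+32 = 39 → [0, 7, 16, 24, 29, 29, 32, 39]
sum = 176

176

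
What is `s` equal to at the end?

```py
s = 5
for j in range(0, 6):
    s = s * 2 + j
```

j=0: s = 5*2+0 = 10
j=1: s = 10*2+1 = 21
j=2: s = 21*2+2 = 44
j=3: s = 44*2+3 = 91
j=4: s = 91*2+4 = 186
j=5: s = 186*2+5 = 377

377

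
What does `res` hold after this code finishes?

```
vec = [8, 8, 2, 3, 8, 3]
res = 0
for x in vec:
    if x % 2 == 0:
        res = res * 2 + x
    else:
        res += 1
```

x=8: even, res = 0*2+8 = 8
x=8: even, res = 8*2+8 = 24
x=2: even, res = 24*2+2 = 50
x=3: not even, res = 50+1 = 51
x=8: even, res = 51*2+8 = 110
x=3: not even, res = 110+1 = 111

111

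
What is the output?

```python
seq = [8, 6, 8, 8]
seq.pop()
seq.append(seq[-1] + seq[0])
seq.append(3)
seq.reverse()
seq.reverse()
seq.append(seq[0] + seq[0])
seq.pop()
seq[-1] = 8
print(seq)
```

[8, 6, 8, 16, 8]

pop() removes 8 → [8, 6, 8]
append seq[-1]+seq[0] = 8+8 = 16 → [8, 6, 8, 16]
append 3 → [8, 6, 8, 16, 3]
reverse → [3, 16, 8, 6, 8]
reverse → [8, 6, 8, 16, 3]
append seq[0]+seq[0] = 8+8 = 16 → [8, 6, 8, 16, 3, 16]
pop() removes 16 → [8, 6, 8, 16, 3]
seq[-1] = 8 → [8, 6, 8, 16, 8]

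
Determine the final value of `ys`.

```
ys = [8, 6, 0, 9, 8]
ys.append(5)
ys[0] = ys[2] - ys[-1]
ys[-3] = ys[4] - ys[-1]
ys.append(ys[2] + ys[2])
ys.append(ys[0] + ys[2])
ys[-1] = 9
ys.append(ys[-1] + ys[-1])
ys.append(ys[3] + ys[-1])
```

append 5 → [8, 6, 0, 9, 8, 5]
ys[0] = ys[2]-ys[-1] = 0-5 = -5 → [-5, 6, 0, 9, 8, 5]
ys[-3] = ys[4]-ys[-1] = 8-5 = 3 → [-5, 6, 0, 3, 8, 5]
append ys[2]+ys[2] = 0+0 = 0 → [-5, 6, 0, 3, 8, 5, 0]
append ys[0]+ys[2] = (-5)+0 = -5 → [-5, 6, 0, 3, 8, 5, 0, -5]
ys[-1] = 9 → [-5, 6, 0, 3, 8, 5, 0, 9]
append ys[-1]+ys[-1] = 9+9 = 18 → [-5, 6, 0, 3, 8, 5, 0, 9, 18]
append ys[3]+ys[-1] = 3+18 = 21 → [-5, 6, 0, 3, 8, 5, 0, 9, 18, 21]

[-5, 6, 0, 3, 8, 5, 0, 9, 18, 21]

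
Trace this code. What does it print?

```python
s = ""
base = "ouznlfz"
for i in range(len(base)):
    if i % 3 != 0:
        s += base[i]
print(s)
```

i=0: skip
i=1: add 'u' → 'u'
i=2: add 'z' → 'uz'
i=3: skip
i=4: add 'l' → 'uzl'
i=5: add 'f' → 'uzlf'
i=6: skip

uzlf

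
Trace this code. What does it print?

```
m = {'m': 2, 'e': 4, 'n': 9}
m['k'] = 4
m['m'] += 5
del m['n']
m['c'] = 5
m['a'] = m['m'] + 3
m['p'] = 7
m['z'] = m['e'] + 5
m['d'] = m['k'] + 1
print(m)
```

{'m': 7, 'e': 4, 'k': 4, 'c': 5, 'a': 10, 'p': 7, 'z': 9, 'd': 5}

m['k'] = 4 → {'m': 2, 'e': 4, 'n': 9, 'k': 4}
m['m'] = 2+5 = 7 → {'m': 7, 'e': 4, 'n': 9, 'k': 4}
del 'n' → {'m': 7, 'e': 4, 'k': 4}
m['c'] = 5 → {'m': 7, 'e': 4, 'k': 4, 'c': 5}
m['a'] = m['m']+3 = 10 → {'m': 7, 'e': 4, 'k': 4, 'c': 5, 'a': 10}
m['p'] = 7 → {'m': 7, 'e': 4, 'k': 4, 'c': 5, 'a': 10, 'p': 7}
m['z'] = m['e']+5 = 9 → {'m': 7, 'e': 4, 'k': 4, 'c': 5, 'a': 10, 'p': 7, 'z': 9}
m['d'] = m['k']+1 = 5 → {'m': 7, 'e': 4, 'k': 4, 'c': 5, 'a': 10, 'p': 7, 'z': 9, 'd': 5}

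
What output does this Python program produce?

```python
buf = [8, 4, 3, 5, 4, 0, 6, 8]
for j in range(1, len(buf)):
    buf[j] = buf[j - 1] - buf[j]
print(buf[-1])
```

-22

j=1: buf[1] = 8-4 = 4 → [8, 4, 3, 5, 4, 0, 6, 8]
j=2: buf[2] = 4-3 = 1 → [8, 4, 1, 5, 4, 0, 6, 8]
j=3: buf[3] = 1-5 = -4 → [8, 4, 1, -4, 4, 0, 6, 8]
j=4: buf[4] = (-4)-4 = -8 → [8, 4, 1, -4, -8, 0, 6, 8]
j=5: buf[5] = (-8)-0 = -8 → [8, 4, 1, -4, -8, -8, 6, 8]
j=6: buf[6] = (-8)-6 = -14 → [8, 4, 1, -4, -8, -8, -14, 8]
j=7: buf[7] = (-14)-8 = -22 → [8, 4, 1, -4, -8, -8, -14, -22]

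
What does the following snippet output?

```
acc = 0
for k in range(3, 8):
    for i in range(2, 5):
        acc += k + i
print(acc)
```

120

k=3,i=2: acc = 0+5 = 5
k=3,i=3: acc = 5+6 = 11
k=3,i=4: acc = 11+7 = 18
k=4,i=2: acc = 18+6 = 24
k=4,i=3: acc = 24+7 = 31
k=4,i=4: acc = 31+8 = 39
k=5,i=2: acc = 39+7 = 46
k=5,i=3: acc = 46+8 = 54
k=5,i=4: acc = 54+9 = 63
k=6,i=2: acc = 63+8 = 71
k=6,i=3: acc = 71+9 = 80
k=6,i=4: acc = 80+10 = 90
k=7,i=2: acc = 90+9 = 99
k=7,i=3: acc = 99+10 = 109
k=7,i=4: acc = 109+11 = 120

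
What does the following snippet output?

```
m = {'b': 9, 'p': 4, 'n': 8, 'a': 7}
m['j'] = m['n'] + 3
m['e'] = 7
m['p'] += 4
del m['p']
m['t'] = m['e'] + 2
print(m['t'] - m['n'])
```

1

m['j'] = m['n']+3 = 11 → {'b': 9, 'p': 4, 'n': 8, 'a': 7, 'j': 11}
m['e'] = 7 → {'b': 9, 'p': 4, 'n': 8, 'a': 7, 'j': 11, 'e': 7}
m['p'] = 4+4 = 8 → {'b': 9, 'p': 8, 'n': 8, 'a': 7, 'j': 11, 'e': 7}
del 'p' → {'b': 9, 'n': 8, 'a': 7, 'j': 11, 'e': 7}
m['t'] = m['e']+2 = 9 → {'b': 9, 'n': 8, 'a': 7, 'j': 11, 'e': 7, 't': 9}
m['t']-m['n'] = 9-8 = 1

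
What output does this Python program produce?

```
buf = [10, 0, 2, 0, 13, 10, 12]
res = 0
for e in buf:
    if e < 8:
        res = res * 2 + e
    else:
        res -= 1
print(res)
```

e=10: not <8, res = 0-1 = -1
e=0: <8, res = (-1)*2+0 = -2
e=2: <8, res = (-2)*2+2 = -2
e=0: <8, res = (-2)*2+0 = -4
e=13: not <8, res = (-4)-1 = -5
e=10: not <8, res = (-5)-1 = -6
e=12: not <8, res = (-6)-1 = -7

-7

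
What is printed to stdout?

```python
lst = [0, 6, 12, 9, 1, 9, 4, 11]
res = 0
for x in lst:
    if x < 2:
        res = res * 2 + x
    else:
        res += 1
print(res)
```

x=0: <2, res = 0*2+0 = 0
x=6: not <2, res = 0+1 = 1
x=12: not <2, res = 1+1 = 2
x=9: not <2, res = 2+1 = 3
x=1: <2, res = 3*2+1 = 7
x=9: not <2, res = 7+1 = 8
x=4: not <2, res = 8+1 = 9
x=11: not <2, res = 9+1 = 10

10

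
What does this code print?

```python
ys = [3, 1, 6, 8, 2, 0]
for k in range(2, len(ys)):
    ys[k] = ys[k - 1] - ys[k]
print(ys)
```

[3, 1, -5, -13, -15, -15]

k=2: ys[2] = 1-6 = -5 → [3, 1, -5, 8, 2, 0]
k=3: ys[3] = (-5)-8 = -13 → [3, 1, -5, -13, 2, 0]
k=4: ys[4] = (-13)-2 = -15 → [3, 1, -5, -13, -15, 0]
k=5: ys[5] = (-15)-0 = -15 → [3, 1, -5, -13, -15, -15]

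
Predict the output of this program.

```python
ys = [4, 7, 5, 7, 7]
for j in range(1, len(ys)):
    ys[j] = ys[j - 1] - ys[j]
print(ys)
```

[4, -3, -8, -15, -22]

j=1: ys[1] = 4-7 = -3 → [4, -3, 5, 7, 7]
j=2: ys[2] = (-3)-5 = -8 → [4, -3, -8, 7, 7]
j=3: ys[3] = (-8)-7 = -15 → [4, -3, -8, -15, 7]
j=4: ys[4] = (-15)-7 = -22 → [4, -3, -8, -15, -22]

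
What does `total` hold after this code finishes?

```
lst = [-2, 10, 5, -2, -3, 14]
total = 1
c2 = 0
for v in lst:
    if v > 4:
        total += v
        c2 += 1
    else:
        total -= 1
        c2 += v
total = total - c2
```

v=-2: not >4, total = 1-1 = 0; c2=-2
v=10: >4, total = 0+10 = 10; c2=-1
v=5: >4, total = 10+5 = 15; c2=0
v=-2: not >4, total = 15-1 = 14; c2=-2
v=-3: not >4, total = 14-1 = 13; c2=-5
v=14: >4, total = 13+14 = 27; c2=-4
total-c2 = 27-(-4) = 31

31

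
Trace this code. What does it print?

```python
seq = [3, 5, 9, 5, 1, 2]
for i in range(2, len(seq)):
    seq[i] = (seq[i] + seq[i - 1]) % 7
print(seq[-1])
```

i=2: seq[2] = (9+5)%7 = 0 → [3, 5, 0, 5, 1, 2]
i=3: seq[3] = (5+0)%7 = 5 → [3, 5, 0, 5, 1, 2]
i=4: seq[4] = (1+5)%7 = 6 → [3, 5, 0, 5, 6, 2]
i=5: seq[5] = (2+6)%7 = 1 → [3, 5, 0, 5, 6, 1]

1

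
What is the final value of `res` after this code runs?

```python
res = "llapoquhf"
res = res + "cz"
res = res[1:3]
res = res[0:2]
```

+ 'cz' → 'llapoquhfcz'
slice [1:3] → 'la'
slice [0:2] → 'la'

'la'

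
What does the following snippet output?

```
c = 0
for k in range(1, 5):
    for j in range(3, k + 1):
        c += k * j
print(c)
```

k=3,j=3: c = 0+9 = 9
k=4,j=3: c = 9+12 = 21
k=4,j=4: c = 21+16 = 37

37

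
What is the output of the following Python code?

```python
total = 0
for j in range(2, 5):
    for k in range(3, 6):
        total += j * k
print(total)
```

108

j=2,k=3: total = 0+6 = 6
j=2,k=4: total = 6+8 = 14
j=2,k=5: total = 14+10 = 24
j=3,k=3: total = 24+9 = 33
j=3,k=4: total = 33+12 = 45
j=3,k=5: total = 45+15 = 60
j=4,k=3: total = 60+12 = 72
j=4,k=4: total = 72+16 = 88
j=4,k=5: total = 88+20 = 108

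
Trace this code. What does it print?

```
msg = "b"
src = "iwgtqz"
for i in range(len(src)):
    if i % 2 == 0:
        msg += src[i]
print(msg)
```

i=0: add 'i' → 'bi'
i=1: skip
i=2: add 'g' → 'big'
i=3: skip
i=4: add 'q' → 'bigq'
i=5: skip

bigq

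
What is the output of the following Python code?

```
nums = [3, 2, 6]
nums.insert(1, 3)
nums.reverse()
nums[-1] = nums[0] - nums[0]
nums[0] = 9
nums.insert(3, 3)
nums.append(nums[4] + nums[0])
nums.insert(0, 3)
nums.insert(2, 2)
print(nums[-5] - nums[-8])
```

insert 3 at 1 → [3, 3, 2, 6]
reverse → [6, 2, 3, 3]
nums[-1] = nums[0]-nums[0] = 6-6 = 0 → [6, 2, 3, 0]
nums[0] = 9 → [9, 2, 3, 0]
insert 3 at 3 → [9, 2, 3, 3, 0]
append nums[4]+nums[0] = 0+9 = 9 → [9, 2, 3, 3, 0, 9]
insert 3 at 0 → [3, 9, 2, 3, 3, 0, 9]
insert 2 at 2 → [3, 9, 2, 2, 3, 3, 0, 9]
nums[-5]-nums[-8] = 2-3 = -1

-1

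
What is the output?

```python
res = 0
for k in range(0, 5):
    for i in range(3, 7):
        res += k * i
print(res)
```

k=0,i=3: res = 0+0 = 0
k=0,i=4: res = 0+0 = 0
k=0,i=5: res = 0+0 = 0
k=0,i=6: res = 0+0 = 0
k=1,i=3: res = 0+3 = 3
k=1,i=4: res = 3+4 = 7
k=1,i=5: res = 7+5 = 12
k=1,i=6: res = 12+6 = 18
k=2,i=3: res = 18+6 = 24
k=2,i=4: res = 24+8 = 32
k=2,i=5: res = 32+10 = 42
k=2,i=6: res = 42+12 = 54
k=3,i=3: res = 54+9 = 63
k=3,i=4: res = 63+12 = 75
k=3,i=5: res = 75+15 = 90
k=3,i=6: res = 90+18 = 108
k=4,i=3: res = 108+12 = 120
k=4,i=4: res = 120+16 = 136
k=4,i=5: res = 136+20 = 156
k=4,i=6: res = 156+24 = 180

180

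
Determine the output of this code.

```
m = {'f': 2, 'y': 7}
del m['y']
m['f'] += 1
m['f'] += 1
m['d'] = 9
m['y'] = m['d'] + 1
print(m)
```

{'f': 4, 'd': 9, 'y': 10}

del 'y' → {'f': 2}
m['f'] = 2+1 = 3 → {'f': 3}
m['f'] = 3+1 = 4 → {'f': 4}
m['d'] = 9 → {'f': 4, 'd': 9}
m['y'] = m['d']+1 = 10 → {'f': 4, 'd': 9, 'y': 10}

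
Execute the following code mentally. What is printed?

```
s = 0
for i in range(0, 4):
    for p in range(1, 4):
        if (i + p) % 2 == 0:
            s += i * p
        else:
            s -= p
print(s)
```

8

i=0,p=1: odd sum, s = 0-1 = -1
i=0,p=2: even sum, s = (-1)+0 = -1
i=0,p=3: odd sum, s = (-1)-3 = -4
i=1,p=1: even sum, s = (-4)+1 = -3
i=1,p=2: odd sum, s = (-3)-2 = -5
i=1,p=3: even sum, s = (-5)+3 = -2
i=2,p=1: odd sum, s = (-2)-1 = -3
i=2,p=2: even sum, s = (-3)+4 = 1
i=2,p=3: odd sum, s = 1-3 = -2
i=3,p=1: even sum, s = (-2)+3 = 1
i=3,p=2: odd sum, s = 1-2 = -1
i=3,p=3: even sum, s = (-1)+9 = 8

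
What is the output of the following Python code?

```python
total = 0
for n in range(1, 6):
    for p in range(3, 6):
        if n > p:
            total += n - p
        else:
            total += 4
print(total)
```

n=1,p=3: not 1>3, total = 0+4 = 4
n=1,p=4: not 1>4, total = 4+4 = 8
n=1,p=5: not 1>5, total = 8+4 = 12
n=2,p=3: not 2>3, total = 12+4 = 16
n=2,p=4: not 2>4, total = 16+4 = 20
n=2,p=5: not 2>5, total = 20+4 = 24
n=3,p=3: not 3>3, total = 24+4 = 28
n=3,p=4: not 3>4, total = 28+4 = 32
n=3,p=5: not 3>5, total = 32+4 = 36
n=4,p=3: 4>3, total = 36+1 = 37
n=4,p=4: not 4>4, total = 37+4 = 41
n=4,p=5: not 4>5, total = 41+4 = 45
n=5,p=3: 5>3, total = 45+2 = 47
n=5,p=4: 5>4, total = 47+1 = 48
n=5,p=5: not 5>5, total = 48+4 = 52

52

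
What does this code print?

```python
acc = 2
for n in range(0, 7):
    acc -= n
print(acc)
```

-19

n=0: acc = 2-0 = 2
n=1: acc = 2-1 = 1
n=2: acc = 1-2 = -1
n=3: acc = (-1)-3 = -4
n=4: acc = (-4)-4 = -8
n=5: acc = (-8)-5 = -13
n=6: acc = (-13)-6 = -19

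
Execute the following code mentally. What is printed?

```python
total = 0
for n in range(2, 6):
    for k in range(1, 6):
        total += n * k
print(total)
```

210

n=2,k=1: total = 0+2 = 2
n=2,k=2: total = 2+4 = 6
n=2,k=3: total = 6+6 = 12
n=2,k=4: total = 12+8 = 20
n=2,k=5: total = 20+10 = 30
n=3,k=1: total = 30+3 = 33
n=3,k=2: total = 33+6 = 39
n=3,k=3: total = 39+9 = 48
n=3,k=4: total = 48+12 = 60
n=3,k=5: total = 60+15 = 75
n=4,k=1: total = 75+4 = 79
n=4,k=2: total = 79+8 = 87
n=4,k=3: total = 87+12 = 99
n=4,k=4: total = 99+16 = 115
n=4,k=5: total = 115+20 = 135
n=5,k=1: total = 135+5 = 140
n=5,k=2: total = 140+10 = 150
n=5,k=3: total = 150+15 = 165
n=5,k=4: total = 165+20 = 185
n=5,k=5: total = 185+25 = 210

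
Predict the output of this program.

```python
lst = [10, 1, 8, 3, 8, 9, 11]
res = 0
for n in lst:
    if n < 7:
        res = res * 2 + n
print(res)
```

5

n=10: not <7
n=1: <7, res = 0*2+1 = 1
n=8: not <7
n=3: <7, res = 1*2+3 = 5
n=8: not <7
n=9: not <7
n=11: not <7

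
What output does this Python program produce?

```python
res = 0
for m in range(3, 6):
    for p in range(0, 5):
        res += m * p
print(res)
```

m=3,p=0: res = 0+0 = 0
m=3,p=1: res = 0+3 = 3
m=3,p=2: res = 3+6 = 9
m=3,p=3: res = 9+9 = 18
m=3,p=4: res = 18+12 = 30
m=4,p=0: res = 30+0 = 30
m=4,p=1: res = 30+4 = 34
m=4,p=2: res = 34+8 = 42
m=4,p=3: res = 42+12 = 54
m=4,p=4: res = 54+16 = 70
m=5,p=0: res = 70+0 = 70
m=5,p=1: res = 70+5 = 75
m=5,p=2: res = 75+10 = 85
m=5,p=3: res = 85+15 = 100
m=5,p=4: res = 100+20 = 120

120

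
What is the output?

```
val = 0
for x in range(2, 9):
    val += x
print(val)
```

35

x=2: val = 0+2 = 2
x=3: val = 2+3 = 5
x=4: val = 5+4 = 9
x=5: val = 9+5 = 14
x=6: val = 14+6 = 20
x=7: val = 20+7 = 27
x=8: val = 27+8 = 35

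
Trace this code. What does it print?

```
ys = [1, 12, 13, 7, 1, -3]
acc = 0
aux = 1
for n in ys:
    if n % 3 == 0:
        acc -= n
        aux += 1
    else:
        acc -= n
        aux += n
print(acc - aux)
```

n=1: not %3==0, acc = 0-1 = -1; aux=2
n=12: %3==0, acc = (-1)-12 = -13; aux=3
n=13: not %3==0, acc = (-13)-13 = -26; aux=16
n=7: not %3==0, acc = (-26)-7 = -33; aux=23
n=1: not %3==0, acc = (-33)-1 = -34; aux=24
n=-3: %3==0, acc = (-34)-(-3) = -31; aux=25
acc-aux = (-31)-25 = -56

-56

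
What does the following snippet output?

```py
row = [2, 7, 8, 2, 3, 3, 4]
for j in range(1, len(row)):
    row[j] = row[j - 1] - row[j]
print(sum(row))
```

j=1: row[1] = 2-7 = -5 → [2, -5, 8, 2, 3, 3, 4]
j=2: row[2] = (-5)-8 = -13 → [2, -5, -13, 2, 3, 3, 4]
j=3: row[3] = (-13)-2 = -15 → [2, -5, -13, -15, 3, 3, 4]
j=4: row[4] = (-15)-3 = -18 → [2, -5, -13, -15, -18, 3, 4]
j=5: row[5] = (-18)-3 = -21 → [2, -5, -13, -15, -18, -21, 4]
j=6: row[6] = (-21)-4 = -25 → [2, -5, -13, -15, -18, -21, -25]
sum = -95

-95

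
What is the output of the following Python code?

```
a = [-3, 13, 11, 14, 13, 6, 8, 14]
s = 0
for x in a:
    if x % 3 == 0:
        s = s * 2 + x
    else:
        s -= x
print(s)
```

-124

x=-3: %3==0, s = 0*2+(-3) = -3
x=13: not %3==0, s = (-3)-13 = -16
x=11: not %3==0, s = (-16)-11 = -27
x=14: not %3==0, s = (-27)-14 = -41
x=13: not %3==0, s = (-41)-13 = -54
x=6: %3==0, s = (-54)*2+6 = -102
x=8: not %3==0, s = (-102)-8 = -110
x=14: not %3==0, s = (-110)-14 = -124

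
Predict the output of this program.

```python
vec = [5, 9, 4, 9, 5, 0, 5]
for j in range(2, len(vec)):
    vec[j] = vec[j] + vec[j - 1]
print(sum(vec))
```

135

j=2: vec[2] = 4+9 = 13 → [5, 9, 13, 9, 5, 0, 5]
j=3: vec[3] = 9+13 = 22 → [5, 9, 13, 22, 5, 0, 5]
j=4: vec[4] = 5+22 = 27 → [5, 9, 13, 22, 27, 0, 5]
j=5: vec[5] = 0+27 = 27 → [5, 9, 13, 22, 27, 27, 5]
j=6: vec[6] = 5+27 = 32 → [5, 9, 13, 22, 27, 27, 32]
sum = 135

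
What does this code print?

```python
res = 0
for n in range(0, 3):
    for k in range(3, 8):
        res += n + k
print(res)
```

n=0,k=3: res = 0+3 = 3
n=0,k=4: res = 3+4 = 7
n=0,k=5: res = 7+5 = 12
n=0,k=6: res = 12+6 = 18
n=0,k=7: res = 18+7 = 25
n=1,k=3: res = 25+4 = 29
n=1,k=4: res = 29+5 = 34
n=1,k=5: res = 34+6 = 40
n=1,k=6: res = 40+7 = 47
n=1,k=7: res = 47+8 = 55
n=2,k=3: res = 55+5 = 60
n=2,k=4: res = 60+6 = 66
n=2,k=5: res = 66+7 = 73
n=2,k=6: res = 73+8 = 81
n=2,k=7: res = 81+9 = 90

90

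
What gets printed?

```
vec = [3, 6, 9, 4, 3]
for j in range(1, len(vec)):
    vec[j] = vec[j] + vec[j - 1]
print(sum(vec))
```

j=1: vec[1] = 6+3 = 9 → [3, 9, 9, 4, 3]
j=2: vec[2] = 9+9 = 18 → [3, 9, 18, 4, 3]
j=3: vec[3] = 4+18 = 22 → [3, 9, 18, 22, 3]
j=4: vec[4] = 3+22 = 25 → [3, 9, 18, 22, 25]
sum = 77

77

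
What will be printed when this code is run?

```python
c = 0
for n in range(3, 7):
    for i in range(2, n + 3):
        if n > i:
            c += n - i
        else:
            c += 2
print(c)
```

n=3,i=2: 3>2, c = 0+1 = 1
n=3,i=3: not 3>3, c = 1+2 = 3
n=3,i=4: not 3>4, c = 3+2 = 5
n=3,i=5: not 3>5, c = 5+2 = 7
n=4,i=2: 4>2, c = 7+2 = 9
n=4,i=3: 4>3, c = 9+1 = 10
n=4,i=4: not 4>4, c = 10+2 = 12
n=4,i=5: not 4>5, c = 12+2 = 14
n=4,i=6: not 4>6, c = 14+2 = 16
n=5,i=2: 5>2, c = 16+3 = 19
n=5,i=3: 5>3, c = 19+2 = 21
n=5,i=4: 5>4, c = 21+1 = 22
n=5,i=5: not 5>5, c = 22+2 = 24
n=5,i=6: not 5>6, c = 24+2 = 26
n=5,i=7: not 5>7, c = 26+2 = 28
n=6,i=2: 6>2, c = 28+4 = 32
n=6,i=3: 6>3, c = 32+3 = 35
n=6,i=4: 6>4, c = 35+2 = 37
n=6,i=5: 6>5, c = 37+1 = 38
n=6,i=6: not 6>6, c = 38+2 = 40
n=6,i=7: not 6>7, c = 40+2 = 42
n=6,i=8: not 6>8, c = 42+2 = 44

44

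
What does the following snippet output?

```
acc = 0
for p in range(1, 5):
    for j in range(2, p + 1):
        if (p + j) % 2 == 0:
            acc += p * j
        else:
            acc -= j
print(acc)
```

p=2,j=2: even sum, acc = 0+4 = 4
p=3,j=2: odd sum, acc = 4-2 = 2
p=3,j=3: even sum, acc = 2+9 = 11
p=4,j=2: even sum, acc = 11+8 = 19
p=4,j=3: odd sum, acc = 19-3 = 16
p=4,j=4: even sum, acc = 16+16 = 32

32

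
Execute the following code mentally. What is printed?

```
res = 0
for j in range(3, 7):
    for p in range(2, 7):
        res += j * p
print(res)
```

j=3,p=2: res = 0+6 = 6
j=3,p=3: res = 6+9 = 15
j=3,p=4: res = 15+12 = 27
j=3,p=5: res = 27+15 = 42
j=3,p=6: res = 42+18 = 60
j=4,p=2: res = 60+8 = 68
j=4,p=3: res = 68+12 = 80
j=4,p=4: res = 80+16 = 96
j=4,p=5: res = 96+20 = 116
j=4,p=6: res = 116+24 = 140
j=5,p=2: res = 140+10 = 150
j=5,p=3: res = 150+15 = 165
j=5,p=4: res = 165+20 = 185
j=5,p=5: res = 185+25 = 210
j=5,p=6: res = 210+30 = 240
j=6,p=2: res = 240+12 = 252
j=6,p=3: res = 252+18 = 270
j=6,p=4: res = 270+24 = 294
j=6,p=5: res = 294+30 = 324
j=6,p=6: res = 324+36 = 360

360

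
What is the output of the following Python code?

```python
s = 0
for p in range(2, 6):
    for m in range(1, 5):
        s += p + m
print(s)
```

96

p=2,m=1: s = 0+3 = 3
p=2,m=2: s = 3+4 = 7
p=2,m=3: s = 7+5 = 12
p=2,m=4: s = 12+6 = 18
p=3,m=1: s = 18+4 = 22
p=3,m=2: s = 22+5 = 27
p=3,m=3: s = 27+6 = 33
p=3,m=4: s = 33+7 = 40
p=4,m=1: s = 40+5 = 45
p=4,m=2: s = 45+6 = 51
p=4,m=3: s = 51+7 = 58
p=4,m=4: s = 58+8 = 66
p=5,m=1: s = 66+6 = 72
p=5,m=2: s = 72+7 = 79
p=5,m=3: s = 79+8 = 87
p=5,m=4: s = 87+9 = 96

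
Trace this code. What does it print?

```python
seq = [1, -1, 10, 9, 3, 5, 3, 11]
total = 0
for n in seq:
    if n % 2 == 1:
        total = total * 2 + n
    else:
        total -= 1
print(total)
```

n=1: odd, total = 0*2+1 = 1
n=-1: odd, total = 1*2+(-1) = 1
n=10: not odd, total = 1-1 = 0
n=9: odd, total = 0*2+9 = 9
n=3: odd, total = 9*2+3 = 21
n=5: odd, total = 21*2+5 = 47
n=3: odd, total = 47*2+3 = 97
n=11: odd, total = 97*2+11 = 205

205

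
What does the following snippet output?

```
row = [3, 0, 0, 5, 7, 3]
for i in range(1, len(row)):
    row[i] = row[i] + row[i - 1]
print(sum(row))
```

50

i=1: row[1] = 0+3 = 3 → [3, 3, 0, 5, 7, 3]
i=2: row[2] = 0+3 = 3 → [3, 3, 3, 5, 7, 3]
i=3: row[3] = 5+3 = 8 → [3, 3, 3, 8, 7, 3]
i=4: row[4] = 7+8 = 15 → [3, 3, 3, 8, 15, 3]
i=5: row[5] = 3+15 = 18 → [3, 3, 3, 8, 15, 18]
sum = 50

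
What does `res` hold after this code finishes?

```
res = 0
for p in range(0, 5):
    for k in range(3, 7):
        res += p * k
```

p=0,k=3: res = 0+0 = 0
p=0,k=4: res = 0+0 = 0
p=0,k=5: res = 0+0 = 0
p=0,k=6: res = 0+0 = 0
p=1,k=3: res = 0+3 = 3
p=1,k=4: res = 3+4 = 7
p=1,k=5: res = 7+5 = 12
p=1,k=6: res = 12+6 = 18
p=2,k=3: res = 18+6 = 24
p=2,k=4: res = 24+8 = 32
p=2,k=5: res = 32+10 = 42
p=2,k=6: res = 42+12 = 54
p=3,k=3: res = 54+9 = 63
p=3,k=4: res = 63+12 = 75
p=3,k=5: res = 75+15 = 90
p=3,k=6: res = 90+18 = 108
p=4,k=3: res = 108+12 = 120
p=4,k=4: res = 120+16 = 136
p=4,k=5: res = 136+20 = 156
p=4,k=6: res = 156+24 = 180

180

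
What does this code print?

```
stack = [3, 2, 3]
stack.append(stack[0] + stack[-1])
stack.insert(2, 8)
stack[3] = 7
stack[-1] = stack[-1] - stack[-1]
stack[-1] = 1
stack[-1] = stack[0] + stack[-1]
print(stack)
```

append stack[0]+stack[-1] = 3+3 = 6 → [3, 2, 3, 6]
insert 8 at 2 → [3, 2, 8, 3, 6]
stack[3] = 7 → [3, 2, 8, 7, 6]
stack[-1] = stack[-1]-stack[-1] = 6-6 = 0 → [3, 2, 8, 7, 0]
stack[-1] = 1 → [3, 2, 8, 7, 1]
stack[-1] = stack[0]+stack[-1] = 3+1 = 4 → [3, 2, 8, 7, 4]

[3, 2, 8, 7, 4]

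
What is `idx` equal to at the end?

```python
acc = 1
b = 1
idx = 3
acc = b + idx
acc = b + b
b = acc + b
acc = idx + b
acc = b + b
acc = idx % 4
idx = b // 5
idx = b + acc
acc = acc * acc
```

acc = 1+3 = 4
acc = 1+1 = 2
b = 2+1 = 3
acc = 3+3 = 6
acc = 3+3 = 6
acc = 3%4 = 3
idx = 3//5 = 0
idx = 3+3 = 6
acc = 3*3 = 9

6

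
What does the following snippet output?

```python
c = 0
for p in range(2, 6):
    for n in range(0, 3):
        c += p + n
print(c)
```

p=2,n=0: c = 0+2 = 2
p=2,n=1: c = 2+3 = 5
p=2,n=2: c = 5+4 = 9
p=3,n=0: c = 9+3 = 12
p=3,n=1: c = 12+4 = 16
p=3,n=2: c = 16+5 = 21
p=4,n=0: c = 21+4 = 25
p=4,n=1: c = 25+5 = 30
p=4,n=2: c = 30+6 = 36
p=5,n=0: c = 36+5 = 41
p=5,n=1: c = 41+6 = 47
p=5,n=2: c = 47+7 = 54

54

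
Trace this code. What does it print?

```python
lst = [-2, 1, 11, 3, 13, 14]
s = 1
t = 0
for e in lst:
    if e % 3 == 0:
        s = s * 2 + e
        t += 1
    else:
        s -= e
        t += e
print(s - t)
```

-80

e=-2: not %3==0, s = 1-(-2) = 3; t=-2
e=1: not %3==0, s = 3-1 = 2; t=-1
e=11: not %3==0, s = 2-11 = -9; t=10
e=3: %3==0, s = (-9)*2+3 = -15; t=11
e=13: not %3==0, s = (-15)-13 = -28; t=24
e=14: not %3==0, s = (-28)-14 = -42; t=38
s-t = (-42)-38 = -80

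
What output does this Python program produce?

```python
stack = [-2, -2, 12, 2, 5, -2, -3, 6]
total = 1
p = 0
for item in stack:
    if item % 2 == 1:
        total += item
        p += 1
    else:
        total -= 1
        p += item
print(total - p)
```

-19

item=-2: not odd, total = 1-1 = 0; p=-2
item=-2: not odd, total = 0-1 = -1; p=-4
item=12: not odd, total = (-1)-1 = -2; p=8
item=2: not odd, total = (-2)-1 = -3; p=10
item=5: odd, total = (-3)+5 = 2; p=11
item=-2: not odd, total = 2-1 = 1; p=9
item=-3: odd, total = 1+(-3) = -2; p=10
item=6: not odd, total = (-2)-1 = -3; p=16
total-p = (-3)-16 = -19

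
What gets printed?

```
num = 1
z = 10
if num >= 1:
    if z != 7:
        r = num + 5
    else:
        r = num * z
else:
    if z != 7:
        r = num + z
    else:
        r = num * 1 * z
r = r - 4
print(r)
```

num=1, z=10
num >= 1 is True; z != 7 is True
→ r = num + 5 = 6
r = 6-4 = 2

2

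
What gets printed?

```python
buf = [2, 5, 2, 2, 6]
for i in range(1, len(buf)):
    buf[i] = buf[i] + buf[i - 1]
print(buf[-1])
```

i=1: buf[1] = 5+2 = 7 → [2, 7, 2, 2, 6]
i=2: buf[2] = 2+7 = 9 → [2, 7, 9, 2, 6]
i=3: buf[3] = 2+9 = 11 → [2, 7, 9, 11, 6]
i=4: buf[4] = 6+11 = 17 → [2, 7, 9, 11, 17]

17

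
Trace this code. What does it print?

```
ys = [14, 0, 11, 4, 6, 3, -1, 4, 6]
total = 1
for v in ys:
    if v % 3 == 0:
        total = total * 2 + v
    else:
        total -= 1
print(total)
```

v=14: not %3==0, total = 1-1 = 0
v=0: %3==0, total = 0*2+0 = 0
v=11: not %3==0, total = 0-1 = -1
v=4: not %3==0, total = (-1)-1 = -2
v=6: %3==0, total = (-2)*2+6 = 2
v=3: %3==0, total = 2*2+3 = 7
v=-1: not %3==0, total = 7-1 = 6
v=4: not %3==0, total = 6-1 = 5
v=6: %3==0, total = 5*2+6 = 16

16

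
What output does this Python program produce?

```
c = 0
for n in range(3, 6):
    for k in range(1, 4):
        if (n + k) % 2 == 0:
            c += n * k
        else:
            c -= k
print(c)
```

n=3,k=1: even sum, c = 0+3 = 3
n=3,k=2: odd sum, c = 3-2 = 1
n=3,k=3: even sum, c = 1+9 = 10
n=4,k=1: odd sum, c = 10-1 = 9
n=4,k=2: even sum, c = 9+8 = 17
n=4,k=3: odd sum, c = 17-3 = 14
n=5,k=1: even sum, c = 14+5 = 19
n=5,k=2: odd sum, c = 19-2 = 17
n=5,k=3: even sum, c = 17+15 = 32

32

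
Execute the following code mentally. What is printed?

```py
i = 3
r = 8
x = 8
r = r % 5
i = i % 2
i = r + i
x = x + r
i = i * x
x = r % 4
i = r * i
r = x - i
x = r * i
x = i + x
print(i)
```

r = 8%5 = 3
i = 3%2 = 1
i = 3+1 = 4
x = 8+3 = 11
i = 4*11 = 44
x = 3%4 = 3
i = 3*44 = 132
r = 3-132 = -129
x = (-129)*132 = -17028
x = 132+(-17028) = -16896

132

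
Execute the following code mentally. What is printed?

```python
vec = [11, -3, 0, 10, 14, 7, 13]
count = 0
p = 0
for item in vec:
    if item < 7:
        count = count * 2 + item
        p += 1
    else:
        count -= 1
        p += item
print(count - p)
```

-71

item=11: not <7, count = 0-1 = -1; p=11
item=-3: <7, count = (-1)*2+(-3) = -5; p=12
item=0: <7, count = (-5)*2+0 = -10; p=13
item=10: not <7, count = (-10)-1 = -11; p=23
item=14: not <7, count = (-11)-1 = -12; p=37
item=7: not <7, count = (-12)-1 = -13; p=44
item=13: not <7, count = (-13)-1 = -14; p=57
count-p = (-14)-57 = -71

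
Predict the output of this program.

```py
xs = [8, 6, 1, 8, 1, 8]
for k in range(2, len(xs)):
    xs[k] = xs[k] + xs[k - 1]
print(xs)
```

[8, 6, 7, 15, 16, 24]

k=2: xs[2] = 1+6 = 7 → [8, 6, 7, 8, 1, 8]
k=3: xs[3] = 8+7 = 15 → [8, 6, 7, 15, 1, 8]
k=4: xs[4] = 1+15 = 16 → [8, 6, 7, 15, 16, 8]
k=5: xs[5] = 8+16 = 24 → [8, 6, 7, 15, 16, 24]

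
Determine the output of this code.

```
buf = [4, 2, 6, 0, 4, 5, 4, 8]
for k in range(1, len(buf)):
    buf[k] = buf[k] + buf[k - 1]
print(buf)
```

k=1: buf[1] = 2+4 = 6 → [4, 6, 6, 0, 4, 5, 4, 8]
k=2: buf[2] = 6+6 = 12 → [4, 6, 12, 0, 4, 5, 4, 8]
k=3: buf[3] = 0+12 = 12 → [4, 6, 12, 12, 4, 5, 4, 8]
k=4: buf[4] = 4+12 = 16 → [4, 6, 12, 12, 16, 5, 4, 8]
k=5: buf[5] = 5+16 = 21 → [4, 6, 12, 12, 16, 21, 4, 8]
k=6: buf[6] = 4+21 = 25 → [4, 6, 12, 12, 16, 21, 25, 8]
k=7: buf[7] = 8+25 = 33 → [4, 6, 12, 12, 16, 21, 25, 33]

[4, 6, 12, 12, 16, 21, 25, 33]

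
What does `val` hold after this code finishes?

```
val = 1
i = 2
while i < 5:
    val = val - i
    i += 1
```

-8

i=2: val = 1-2 = -1
i=3: val = (-1)-3 = -4
i=4: val = (-4)-4 = -8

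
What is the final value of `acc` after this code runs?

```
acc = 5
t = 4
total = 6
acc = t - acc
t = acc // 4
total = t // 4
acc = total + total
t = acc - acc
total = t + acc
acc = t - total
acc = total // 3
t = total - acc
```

acc = 4-5 = -1
t = (-1)//4 = -1
total = (-1)//4 = -1
acc = (-1)+(-1) = -2
t = (-2)-(-2) = 0
total = 0+(-2) = -2
acc = 0-(-2) = 2
acc = (-2)//3 = -1
t = (-2)-(-1) = -1

-1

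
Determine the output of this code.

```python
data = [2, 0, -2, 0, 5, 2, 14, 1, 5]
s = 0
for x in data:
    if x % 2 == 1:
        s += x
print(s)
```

x=2: not odd
x=0: not odd
x=-2: not odd
x=0: not odd
x=5: odd, s = 0+5 = 5
x=2: not odd
x=14: not odd
x=1: odd, s = 5+1 = 6
x=5: odd, s = 6+5 = 11

11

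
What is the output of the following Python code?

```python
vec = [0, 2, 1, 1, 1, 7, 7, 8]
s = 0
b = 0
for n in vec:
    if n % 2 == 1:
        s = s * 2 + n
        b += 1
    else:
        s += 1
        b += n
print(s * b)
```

n=0: not odd, s = 0+1 = 1; b=0
n=2: not odd, s = 1+1 = 2; b=2
n=1: odd, s = 2*2+1 = 5; b=3
n=1: odd, s = 5*2+1 = 11; b=4
n=1: odd, s = 11*2+1 = 23; b=5
n=7: odd, s = 23*2+7 = 53; b=6
n=7: odd, s = 53*2+7 = 113; b=7
n=8: not odd, s = 113+1 = 114; b=15
s*b = 114*15 = 1710

1710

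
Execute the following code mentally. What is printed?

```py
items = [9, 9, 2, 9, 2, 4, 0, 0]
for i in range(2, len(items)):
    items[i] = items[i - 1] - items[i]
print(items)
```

[9, 9, 7, -2, -4, -8, -8, -8]

i=2: items[2] = 9-2 = 7 → [9, 9, 7, 9, 2, 4, 0, 0]
i=3: items[3] = 7-9 = -2 → [9, 9, 7, -2, 2, 4, 0, 0]
i=4: items[4] = (-2)-2 = -4 → [9, 9, 7, -2, -4, 4, 0, 0]
i=5: items[5] = (-4)-4 = -8 → [9, 9, 7, -2, -4, -8, 0, 0]
i=6: items[6] = (-8)-0 = -8 → [9, 9, 7, -2, -4, -8, -8, 0]
i=7: items[7] = (-8)-0 = -8 → [9, 9, 7, -2, -4, -8, -8, -8]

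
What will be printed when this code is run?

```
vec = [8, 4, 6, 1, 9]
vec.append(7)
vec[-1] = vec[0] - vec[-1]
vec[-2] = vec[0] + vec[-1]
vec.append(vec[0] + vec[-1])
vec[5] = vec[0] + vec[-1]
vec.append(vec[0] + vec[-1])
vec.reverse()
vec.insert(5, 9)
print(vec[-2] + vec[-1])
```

12

append 7 → [8, 4, 6, 1, 9, 7]
vec[-1] = vec[0]-vec[-1] = 8-7 = 1 → [8, 4, 6, 1, 9, 1]
vec[-2] = vec[0]+vec[-1] = 8+1 = 9 → [8, 4, 6, 1, 9, 1]
append vec[0]+vec[-1] = 8+1 = 9 → [8, 4, 6, 1, 9, 1, 9]
vec[5] = vec[0]+vec[-1] = 8+9 = 17 → [8, 4, 6, 1, 9, 17, 9]
append vec[0]+vec[-1] = 8+9 = 17 → [8, 4, 6, 1, 9, 17, 9, 17]
reverse → [17, 9, 17, 9, 1, 6, 4, 8]
insert 9 at 5 → [17, 9, 17, 9, 1, 9, 6, 4, 8]
vec[-2]+vec[-1] = 4+8 = 12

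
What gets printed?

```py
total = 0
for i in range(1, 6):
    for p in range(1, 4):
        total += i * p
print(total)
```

i=1,p=1: total = 0+1 = 1
i=1,p=2: total = 1+2 = 3
i=1,p=3: total = 3+3 = 6
i=2,p=1: total = 6+2 = 8
i=2,p=2: total = 8+4 = 12
i=2,p=3: total = 12+6 = 18
i=3,p=1: total = 18+3 = 21
i=3,p=2: total = 21+6 = 27
i=3,p=3: total = 27+9 = 36
i=4,p=1: total = 36+4 = 40
i=4,p=2: total = 40+8 = 48
i=4,p=3: total = 48+12 = 60
i=5,p=1: total = 60+5 = 65
i=5,p=2: total = 65+10 = 75
i=5,p=3: total = 75+15 = 90

90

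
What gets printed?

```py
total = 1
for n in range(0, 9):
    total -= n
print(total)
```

-35

n=0: total = 1-0 = 1
n=1: total = 1-1 = 0
n=2: total = 0-2 = -2
n=3: total = (-2)-3 = -5
n=4: total = (-5)-4 = -9
n=5: total = (-9)-5 = -14
n=6: total = (-14)-6 = -20
n=7: total = (-20)-7 = -27
n=8: total = (-27)-8 = -35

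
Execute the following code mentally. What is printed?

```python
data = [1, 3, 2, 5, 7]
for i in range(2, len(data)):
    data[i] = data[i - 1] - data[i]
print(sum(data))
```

i=2: data[2] = 3-2 = 1 → [1, 3, 1, 5, 7]
i=3: data[3] = 1-5 = -4 → [1, 3, 1, -4, 7]
i=4: data[4] = (-4)-7 = -11 → [1, 3, 1, -4, -11]
sum = -10

-10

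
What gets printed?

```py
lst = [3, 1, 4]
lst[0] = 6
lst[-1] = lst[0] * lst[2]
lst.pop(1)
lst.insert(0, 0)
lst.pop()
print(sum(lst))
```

6

lst[0] = 6 → [6, 1, 4]
lst[-1] = lst[0]*lst[2] = 6*4 = 24 → [6, 1, 24]
pop(1) removes 1 → [6, 24]
insert 0 at 0 → [0, 6, 24]
pop() removes 24 → [0, 6]
sum = 6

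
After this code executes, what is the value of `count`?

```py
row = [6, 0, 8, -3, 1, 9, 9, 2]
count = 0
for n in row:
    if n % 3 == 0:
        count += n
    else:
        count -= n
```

10

n=6: %3==0, count = 0+6 = 6
n=0: %3==0, count = 6+0 = 6
n=8: not %3==0, count = 6-8 = -2
n=-3: %3==0, count = (-2)+(-3) = -5
n=1: not %3==0, count = (-5)-1 = -6
n=9: %3==0, count = (-6)+9 = 3
n=9: %3==0, count = 3+9 = 12
n=2: not %3==0, count = 12-2 = 10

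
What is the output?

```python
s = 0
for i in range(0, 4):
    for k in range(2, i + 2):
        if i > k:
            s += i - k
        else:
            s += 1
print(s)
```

i=1,k=2: not 1>2, s = 0+1 = 1
i=2,k=2: not 2>2, s = 1+1 = 2
i=2,k=3: not 2>3, s = 2+1 = 3
i=3,k=2: 3>2, s = 3+1 = 4
i=3,k=3: not 3>3, s = 4+1 = 5
i=3,k=4: not 3>4, s = 5+1 = 6

6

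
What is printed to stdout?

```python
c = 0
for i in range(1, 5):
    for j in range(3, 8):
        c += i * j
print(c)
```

i=1,j=3: c = 0+3 = 3
i=1,j=4: c = 3+4 = 7
i=1,j=5: c = 7+5 = 12
i=1,j=6: c = 12+6 = 18
i=1,j=7: c = 18+7 = 25
i=2,j=3: c = 25+6 = 31
i=2,j=4: c = 31+8 = 39
i=2,j=5: c = 39+10 = 49
i=2,j=6: c = 49+12 = 61
i=2,j=7: c = 61+14 = 75
i=3,j=3: c = 75+9 = 84
i=3,j=4: c = 84+12 = 96
i=3,j=5: c = 96+15 = 111
i=3,j=6: c = 111+18 = 129
i=3,j=7: c = 129+21 = 150
i=4,j=3: c = 150+12 = 162
i=4,j=4: c = 162+16 = 178
i=4,j=5: c = 178+20 = 198
i=4,j=6: c = 198+24 = 222
i=4,j=7: c = 222+28 = 250

250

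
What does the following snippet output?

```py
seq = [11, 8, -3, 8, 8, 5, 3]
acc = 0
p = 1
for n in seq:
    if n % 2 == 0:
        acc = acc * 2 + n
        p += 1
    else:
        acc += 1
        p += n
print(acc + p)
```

n=11: not even, acc = 0+1 = 1; p=12
n=8: even, acc = 1*2+8 = 10; p=13
n=-3: not even, acc = 10+1 = 11; p=10
n=8: even, acc = 11*2+8 = 30; p=11
n=8: even, acc = 30*2+8 = 68; p=12
n=5: not even, acc = 68+1 = 69; p=17
n=3: not even, acc = 69+1 = 70; p=20
acc+p = 70+20 = 90

90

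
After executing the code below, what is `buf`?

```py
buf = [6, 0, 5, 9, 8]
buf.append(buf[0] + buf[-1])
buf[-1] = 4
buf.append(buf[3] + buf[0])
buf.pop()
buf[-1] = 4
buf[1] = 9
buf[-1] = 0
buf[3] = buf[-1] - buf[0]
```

append buf[0]+buf[-1] = 6+8 = 14 → [6, 0, 5, 9, 8, 14]
buf[-1] = 4 → [6, 0, 5, 9, 8, 4]
append buf[3]+buf[0] = 9+6 = 15 → [6, 0, 5, 9, 8, 4, 15]
pop() removes 15 → [6, 0, 5, 9, 8, 4]
buf[-1] = 4 → [6, 0, 5, 9, 8, 4]
buf[1] = 9 → [6, 9, 5, 9, 8, 4]
buf[-1] = 0 → [6, 9, 5, 9, 8, 0]
buf[3] = buf[-1]-buf[0] = 0-6 = -6 → [6, 9, 5, -6, 8, 0]

[6, 9, 5, -6, 8, 0]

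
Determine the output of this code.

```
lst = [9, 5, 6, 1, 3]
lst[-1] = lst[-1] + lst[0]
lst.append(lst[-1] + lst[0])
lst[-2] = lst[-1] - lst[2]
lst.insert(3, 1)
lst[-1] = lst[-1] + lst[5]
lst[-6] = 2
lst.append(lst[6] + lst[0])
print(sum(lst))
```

lst[-1] = lst[-1]+lst[0] = 3+9 = 12 → [9, 5, 6, 1, 12]
append lst[-1]+lst[0] = 12+9 = 21 → [9, 5, 6, 1, 12, 21]
lst[-2] = lst[-1]-lst[2] = 21-6 = 15 → [9, 5, 6, 1, 15, 21]
insert 1 at 3 → [9, 5, 6, 1, 1, 15, 21]
lst[-1] = lst[-1]+lst[5] = 21+15 = 36 → [9, 5, 6, 1, 1, 15, 36]
lst[-6] = 2 → [9, 2, 6, 1, 1, 15, 36]
append lst[6]+lst[0] = 36+9 = 45 → [9, 2, 6, 1, 1, 15, 36, 45]
sum = 115

115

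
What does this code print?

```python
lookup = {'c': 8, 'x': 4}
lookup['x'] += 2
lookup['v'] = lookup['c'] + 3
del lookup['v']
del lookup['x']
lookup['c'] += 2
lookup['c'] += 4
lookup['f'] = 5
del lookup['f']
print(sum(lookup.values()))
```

14

lookup['x'] = 4+2 = 6 → {'c': 8, 'x': 6}
lookup['v'] = lookup['c']+3 = 11 → {'c': 8, 'x': 6, 'v': 11}
del 'v' → {'c': 8, 'x': 6}
del 'x' → {'c': 8}
lookup['c'] = 8+2 = 10 → {'c': 10}
lookup['c'] = 10+4 = 14 → {'c': 14}
lookup['f'] = 5 → {'c': 14, 'f': 5}
del 'f' → {'c': 14}
sum of values = 14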